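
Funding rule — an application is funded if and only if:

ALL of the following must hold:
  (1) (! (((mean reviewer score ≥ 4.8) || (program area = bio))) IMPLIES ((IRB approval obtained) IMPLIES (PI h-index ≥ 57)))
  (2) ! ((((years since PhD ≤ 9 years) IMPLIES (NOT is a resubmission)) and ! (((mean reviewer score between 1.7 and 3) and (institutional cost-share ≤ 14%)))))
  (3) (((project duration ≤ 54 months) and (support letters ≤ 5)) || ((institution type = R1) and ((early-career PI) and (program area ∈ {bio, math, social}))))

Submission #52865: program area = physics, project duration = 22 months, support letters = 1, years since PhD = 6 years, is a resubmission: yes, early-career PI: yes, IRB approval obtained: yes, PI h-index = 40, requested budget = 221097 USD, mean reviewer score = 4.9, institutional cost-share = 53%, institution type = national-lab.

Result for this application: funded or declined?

Atomic conditions:
  mean reviewer score ≥ 4.8: 4.9 ≥ 4.8 is true
  program area = bio: physics == bio is false
  IRB approval obtained: yes → true
  PI h-index ≥ 57: 40 ≥ 57 is false
  years since PhD ≤ 9 years: 6 ≤ 9 is true
  NOT is a resubmission: yes → false
  mean reviewer score between 1.7 and 3: 4.9 in [1.7, 3] is false
  institutional cost-share ≤ 14%: 53 ≤ 14 is false
  project duration ≤ 54 months: 22 ≤ 54 is true
  support letters ≤ 5: 1 ≤ 5 is true
  institution type = R1: national-lab == R1 is false
  early-career PI: yes → true
  program area ∈ {bio, math, social}: physics is not in the set → false
Combine:
[1.1.1] true OR false = true
[1.1] NOT true = false
[1.2] true → false = false
[1] false → false (antecedent false ⇒ implication holds) = true
[2.1.1] true → false = false
[2.1.2.1] false AND false = false
[2.1.2] NOT false = true
[2.1] false AND true = false
[2] NOT false = true
[3.1] true AND true = true
[3.2.2] true AND false = false
[3.2] false AND false = false
[3] true OR false = true
[root] true AND true AND true = true
Overall: true → funded

Funded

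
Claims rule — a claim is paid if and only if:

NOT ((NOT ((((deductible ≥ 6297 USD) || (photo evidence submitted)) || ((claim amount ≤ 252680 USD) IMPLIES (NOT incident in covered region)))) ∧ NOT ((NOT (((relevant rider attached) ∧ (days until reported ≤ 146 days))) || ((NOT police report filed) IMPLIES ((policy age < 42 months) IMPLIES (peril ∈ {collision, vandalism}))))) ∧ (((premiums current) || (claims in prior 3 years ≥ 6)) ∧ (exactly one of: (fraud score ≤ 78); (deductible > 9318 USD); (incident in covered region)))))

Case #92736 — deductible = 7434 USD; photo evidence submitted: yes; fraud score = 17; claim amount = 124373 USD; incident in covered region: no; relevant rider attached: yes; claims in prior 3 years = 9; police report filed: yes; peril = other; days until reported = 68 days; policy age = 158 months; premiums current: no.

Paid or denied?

Paid

Atomic conditions:
  deductible ≥ 6297 USD: 7434 ≥ 6297 is true
  photo evidence submitted: yes → true
  claim amount ≤ 252680 USD: 124373 ≤ 252680 is true
  NOT incident in covered region: no → true
  relevant rider attached: yes → true
  days until reported ≤ 146 days: 68 ≤ 146 is true
  NOT police report filed: yes → false
  policy age < 42 months: 158 < 42 is false
  peril ∈ {collision, vandalism}: other is not in the set → false
  premiums current: no → false
  claims in prior 3 years ≥ 6: 9 ≥ 6 is true
  fraud score ≤ 78: 17 ≤ 78 is true
  deductible > 9318 USD: 7434 > 9318 is false
  incident in covered region: no → false
Combine:
[1.1.1.1] true OR true = true
[1.1.1.2] true → true = true
[1.1.1] true OR true = true
[1.1] NOT true = false
[1.2.1.1.1] true AND true = true
[1.2.1.1] NOT true = false
[1.2.1.2.2] false → false (antecedent false ⇒ implication holds) = true
[1.2.1.2] false → true (antecedent false ⇒ implication holds) = true
[1.2.1] false OR true = true
[1.2] NOT true = false
[1.3.1] false OR true = true
[1.3.2] exactly-one(true, false, false) = true
[1.3] true AND true = true
[1] false AND false AND true = false
[root] NOT false = true
Overall: true → paid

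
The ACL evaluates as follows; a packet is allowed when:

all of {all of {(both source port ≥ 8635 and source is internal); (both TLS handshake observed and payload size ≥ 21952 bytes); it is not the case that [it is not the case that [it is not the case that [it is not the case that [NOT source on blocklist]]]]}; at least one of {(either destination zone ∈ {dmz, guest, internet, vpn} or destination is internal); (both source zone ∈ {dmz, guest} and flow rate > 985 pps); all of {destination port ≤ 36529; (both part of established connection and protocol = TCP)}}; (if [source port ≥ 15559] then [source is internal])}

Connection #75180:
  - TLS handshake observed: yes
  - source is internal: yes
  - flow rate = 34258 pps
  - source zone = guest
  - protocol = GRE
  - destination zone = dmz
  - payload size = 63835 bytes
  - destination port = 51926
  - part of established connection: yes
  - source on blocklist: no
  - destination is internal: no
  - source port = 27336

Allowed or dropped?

Allowed

Atomic conditions:
  source port ≥ 8635: 27336 ≥ 8635 is true
  source is internal: yes → true
  TLS handshake observed: yes → true
  payload size ≥ 21952 bytes: 63835 ≥ 21952 is true
  NOT source on blocklist: no → true
  destination zone ∈ {dmz, guest, internet, vpn}: dmz is in the set → true
  destination is internal: no → false
  source zone ∈ {dmz, guest}: guest is in the set → true
  flow rate > 985 pps: 34258 > 985 is true
  destination port ≤ 36529: 51926 ≤ 36529 is false
  part of established connection: yes → true
  protocol = TCP: GRE == TCP is false
  source port ≥ 15559: 27336 ≥ 15559 is true
Combine:
[1.1] true AND true = true
[1.2] true AND true = true
[1.3.1.1.1] NOT true = false
[1.3.1.1] NOT false = true
[1.3.1] NOT true = false
[1.3] NOT false = true
[1] true AND true AND true = true
[2.1] true OR false = true
[2.2] true AND true = true
[2.3.2] true AND false = false
[2.3] false AND false = false
[2] true OR true OR false = true
[3] true → true = true
[root] true AND true AND true = true
Overall: true → allowed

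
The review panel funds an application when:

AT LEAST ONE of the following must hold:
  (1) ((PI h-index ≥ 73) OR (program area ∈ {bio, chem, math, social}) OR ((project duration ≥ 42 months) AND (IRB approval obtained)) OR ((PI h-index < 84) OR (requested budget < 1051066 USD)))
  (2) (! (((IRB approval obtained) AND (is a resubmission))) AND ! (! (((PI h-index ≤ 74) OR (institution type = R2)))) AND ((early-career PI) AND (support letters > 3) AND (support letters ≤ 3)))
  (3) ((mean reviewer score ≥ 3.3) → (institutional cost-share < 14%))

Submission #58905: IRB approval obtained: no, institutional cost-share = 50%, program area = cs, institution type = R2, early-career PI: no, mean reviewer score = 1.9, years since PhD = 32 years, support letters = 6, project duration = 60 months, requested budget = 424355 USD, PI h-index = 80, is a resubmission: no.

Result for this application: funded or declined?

Atomic conditions:
  PI h-index ≥ 73: 80 ≥ 73 is true
  program area ∈ {bio, chem, math, social}: cs is not in the set → false
  project duration ≥ 42 months: 60 ≥ 42 is true
  IRB approval obtained: no → false
  PI h-index < 84: 80 < 84 is true
  requested budget < 1051066 USD: 424355 < 1051066 is true
  is a resubmission: no → false
  PI h-index ≤ 74: 80 ≤ 74 is false
  institution type = R2: R2 == R2 is true
  early-career PI: no → false
  support letters > 3: 6 > 3 is true
  support letters ≤ 3: 6 ≤ 3 is false
  mean reviewer score ≥ 3.3: 1.9 ≥ 3.3 is false
  institutional cost-share < 14%: 50 < 14 is false
Combine:
[1.3] true AND false = false
[1.4] true OR true = true
[1] true OR false OR false OR true = true
[2.1.1] false AND false = false
[2.1] NOT false = true
[2.2.1.1] false OR true = true
[2.2.1] NOT true = false
[2.2] NOT false = true
[2.3] false AND true AND false = false
[2] true AND true AND false = false
[3] false → false (antecedent false ⇒ implication holds) = true
[root] true OR false OR true = true
Overall: true → funded

Funded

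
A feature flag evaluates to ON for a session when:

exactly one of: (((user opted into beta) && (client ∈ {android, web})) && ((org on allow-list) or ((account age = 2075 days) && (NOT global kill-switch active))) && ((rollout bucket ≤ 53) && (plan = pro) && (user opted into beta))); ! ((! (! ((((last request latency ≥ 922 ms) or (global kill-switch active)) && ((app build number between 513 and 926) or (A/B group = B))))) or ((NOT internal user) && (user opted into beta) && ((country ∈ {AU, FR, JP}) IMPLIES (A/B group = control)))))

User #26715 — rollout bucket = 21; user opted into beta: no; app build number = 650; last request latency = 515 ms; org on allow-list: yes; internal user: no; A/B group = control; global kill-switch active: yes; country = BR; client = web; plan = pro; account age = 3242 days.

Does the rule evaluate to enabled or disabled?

Disabled

Atomic conditions:
  user opted into beta: no → false
  client ∈ {android, web}: web is in the set → true
  org on allow-list: yes → true
  account age = 2075 days: 3242 == 2075 is false
  NOT global kill-switch active: yes → false
  rollout bucket ≤ 53: 21 ≤ 53 is true
  plan = pro: pro == pro is true
  last request latency ≥ 922 ms: 515 ≥ 922 is false
  global kill-switch active: yes → true
  app build number between 513 and 926: 650 in [513, 926] is true
  A/B group = B: control == B is false
  NOT internal user: no → true
  country ∈ {AU, FR, JP}: BR is not in the set → false
  A/B group = control: control == control is true
Combine:
[1.1] false AND true = false
[1.2.2] false AND false = false
[1.2] true OR false = true
[1.3] true AND true AND false = false
[1] false AND true AND false = false
[2.1.1.1.1.1] false OR true = true
[2.1.1.1.1.2] true OR false = true
[2.1.1.1.1] true AND true = true
[2.1.1.1] NOT true = false
[2.1.1] NOT false = true
[2.1.2.3] false → true (antecedent false ⇒ implication holds) = true
[2.1.2] true AND false AND true = false
[2.1] true OR false = true
[2] NOT true = false
[root] exactly-one(false, false) = false
Overall: false → disabled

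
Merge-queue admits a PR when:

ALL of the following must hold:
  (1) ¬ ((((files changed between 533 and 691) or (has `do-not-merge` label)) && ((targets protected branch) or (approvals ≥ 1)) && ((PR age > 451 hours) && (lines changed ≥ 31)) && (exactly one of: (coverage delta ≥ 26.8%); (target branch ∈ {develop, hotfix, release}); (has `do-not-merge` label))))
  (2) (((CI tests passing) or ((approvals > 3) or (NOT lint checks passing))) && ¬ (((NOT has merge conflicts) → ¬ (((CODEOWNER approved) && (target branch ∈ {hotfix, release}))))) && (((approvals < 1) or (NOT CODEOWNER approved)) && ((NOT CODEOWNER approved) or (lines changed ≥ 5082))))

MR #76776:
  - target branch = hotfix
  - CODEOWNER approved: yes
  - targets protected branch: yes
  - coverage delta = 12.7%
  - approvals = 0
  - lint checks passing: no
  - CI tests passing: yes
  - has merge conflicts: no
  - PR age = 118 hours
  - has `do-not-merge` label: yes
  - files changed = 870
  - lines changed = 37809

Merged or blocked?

Merged

Atomic conditions:
  files changed between 533 and 691: 870 in [533, 691] is false
  has `do-not-merge` label: yes → true
  targets protected branch: yes → true
  approvals ≥ 1: 0 ≥ 1 is false
  PR age > 451 hours: 118 > 451 is false
  lines changed ≥ 31: 37809 ≥ 31 is true
  coverage delta ≥ 26.8%: 12.7 ≥ 26.8 is false
  target branch ∈ {develop, hotfix, release}: hotfix is in the set → true
  CI tests passing: yes → true
  approvals > 3: 0 > 3 is false
  NOT lint checks passing: no → true
  NOT has merge conflicts: no → true
  CODEOWNER approved: yes → true
  target branch ∈ {hotfix, release}: hotfix is in the set → true
  approvals < 1: 0 < 1 is true
  NOT CODEOWNER approved: yes → false
  lines changed ≥ 5082: 37809 ≥ 5082 is true
Combine:
[1.1.1] false OR true = true
[1.1.2] true OR false = true
[1.1.3] false AND true = false
[1.1.4] exactly-one(false, true, true) = false
[1.1] true AND true AND false AND false = false
[1] NOT false = true
[2.1.2] false OR true = true
[2.1] true OR true = true
[2.2.1.2.1] true AND true = true
[2.2.1.2] NOT true = false
[2.2.1] true → false = false
[2.2] NOT false = true
[2.3.1] true OR false = true
[2.3.2] false OR true = true
[2.3] true AND true = true
[2] true AND true AND true = true
[root] true AND true = true
Overall: true → merged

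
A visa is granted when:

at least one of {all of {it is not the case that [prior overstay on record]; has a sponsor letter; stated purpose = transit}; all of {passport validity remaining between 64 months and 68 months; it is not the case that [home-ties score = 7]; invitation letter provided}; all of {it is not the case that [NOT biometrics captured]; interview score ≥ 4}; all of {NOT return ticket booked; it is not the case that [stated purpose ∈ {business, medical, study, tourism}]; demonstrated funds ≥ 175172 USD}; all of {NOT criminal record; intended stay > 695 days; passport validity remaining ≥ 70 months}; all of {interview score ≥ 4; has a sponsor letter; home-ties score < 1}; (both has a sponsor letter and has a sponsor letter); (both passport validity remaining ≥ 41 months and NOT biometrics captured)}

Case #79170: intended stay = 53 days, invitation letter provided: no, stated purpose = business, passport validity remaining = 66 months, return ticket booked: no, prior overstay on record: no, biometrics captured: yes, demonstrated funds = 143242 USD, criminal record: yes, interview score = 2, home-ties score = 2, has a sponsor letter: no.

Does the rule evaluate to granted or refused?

Refused

Atomic conditions:
  prior overstay on record: no → false
  has a sponsor letter: no → false
  stated purpose = transit: business == transit is false
  passport validity remaining between 64 months and 68 months: 66 in [64, 68] is true
  home-ties score = 7: 2 == 7 is false
  invitation letter provided: no → false
  NOT biometrics captured: yes → false
  interview score ≥ 4: 2 ≥ 4 is false
  NOT return ticket booked: no → true
  stated purpose ∈ {business, medical, study, tourism}: business is in the set → true
  demonstrated funds ≥ 175172 USD: 143242 ≥ 175172 is false
  NOT criminal record: yes → false
  intended stay > 695 days: 53 > 695 is false
  passport validity remaining ≥ 70 months: 66 ≥ 70 is false
  home-ties score < 1: 2 < 1 is false
  passport validity remaining ≥ 41 months: 66 ≥ 41 is true
Combine:
[1.1] NOT false = true
[1] true AND false AND false = false
[2.2] NOT false = true
[2] true AND true AND false = false
[3.1] NOT false = true
[3] true AND false = false
[4.2] NOT true = false
[4] true AND false AND false = false
[5] false AND false AND false = false
[6] false AND false AND false = false
[7] false AND false = false
[8] true AND false = false
[root] false OR false OR false OR false OR false OR false OR false OR false = false
Overall: false → refused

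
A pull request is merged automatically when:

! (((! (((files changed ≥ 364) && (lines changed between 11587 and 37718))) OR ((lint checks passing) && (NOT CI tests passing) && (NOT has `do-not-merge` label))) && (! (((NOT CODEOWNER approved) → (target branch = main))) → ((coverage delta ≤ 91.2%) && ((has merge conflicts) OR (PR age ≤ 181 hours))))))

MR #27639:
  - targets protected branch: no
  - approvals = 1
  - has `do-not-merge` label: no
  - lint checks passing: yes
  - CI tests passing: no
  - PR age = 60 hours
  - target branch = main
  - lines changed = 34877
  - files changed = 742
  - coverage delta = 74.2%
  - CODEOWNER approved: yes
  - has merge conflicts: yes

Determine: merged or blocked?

Blocked

Atomic conditions:
  files changed ≥ 364: 742 ≥ 364 is true
  lines changed between 11587 and 37718: 34877 in [11587, 37718] is true
  lint checks passing: yes → true
  NOT CI tests passing: no → true
  NOT has `do-not-merge` label: no → true
  NOT CODEOWNER approved: yes → false
  target branch = main: main == main is true
  coverage delta ≤ 91.2%: 74.2 ≤ 91.2 is true
  has merge conflicts: yes → true
  PR age ≤ 181 hours: 60 ≤ 181 is true
Combine:
[1.1.1.1] true AND true = true
[1.1.1] NOT true = false
[1.1.2] true AND true AND true = true
[1.1] false OR true = true
[1.2.1.1] false → true (antecedent false ⇒ implication holds) = true
[1.2.1] NOT true = false
[1.2.2.2] true OR true = true
[1.2.2] true AND true = true
[1.2] false → true (antecedent false ⇒ implication holds) = true
[1] true AND true = true
[root] NOT true = false
Overall: false → blocked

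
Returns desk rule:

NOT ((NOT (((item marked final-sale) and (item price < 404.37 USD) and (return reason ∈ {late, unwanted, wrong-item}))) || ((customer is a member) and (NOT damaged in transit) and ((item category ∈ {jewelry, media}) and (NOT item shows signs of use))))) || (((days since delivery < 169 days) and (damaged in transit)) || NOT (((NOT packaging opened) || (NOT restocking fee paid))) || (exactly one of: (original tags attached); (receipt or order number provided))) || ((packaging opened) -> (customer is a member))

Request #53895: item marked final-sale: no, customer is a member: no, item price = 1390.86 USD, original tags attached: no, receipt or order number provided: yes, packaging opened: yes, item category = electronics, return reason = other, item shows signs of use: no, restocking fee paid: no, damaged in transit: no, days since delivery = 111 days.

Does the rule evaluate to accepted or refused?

Atomic conditions:
  item marked final-sale: no → false
  item price < 404.37 USD: 1390.86 < 404.37 is false
  return reason ∈ {late, unwanted, wrong-item}: other is not in the set → false
  customer is a member: no → false
  NOT damaged in transit: no → true
  item category ∈ {jewelry, media}: electronics is not in the set → false
  NOT item shows signs of use: no → true
  days since delivery < 169 days: 111 < 169 is true
  damaged in transit: no → false
  NOT packaging opened: yes → false
  NOT restocking fee paid: no → true
  original tags attached: no → false
  receipt or order number provided: yes → true
  packaging opened: yes → true
Combine:
[1.1.1.1] false AND false AND false = false
[1.1.1] NOT false = true
[1.1.2.3] false AND true = false
[1.1.2] false AND true AND false = false
[1.1] true OR false = true
[1] NOT true = false
[2.1] true AND false = false
[2.2.1] false OR true = true
[2.2] NOT true = false
[2.3] exactly-one(false, true) = true
[2] false OR false OR true = true
[3] true → false = false
[root] false OR true OR false = true
Overall: true → accepted

Accepted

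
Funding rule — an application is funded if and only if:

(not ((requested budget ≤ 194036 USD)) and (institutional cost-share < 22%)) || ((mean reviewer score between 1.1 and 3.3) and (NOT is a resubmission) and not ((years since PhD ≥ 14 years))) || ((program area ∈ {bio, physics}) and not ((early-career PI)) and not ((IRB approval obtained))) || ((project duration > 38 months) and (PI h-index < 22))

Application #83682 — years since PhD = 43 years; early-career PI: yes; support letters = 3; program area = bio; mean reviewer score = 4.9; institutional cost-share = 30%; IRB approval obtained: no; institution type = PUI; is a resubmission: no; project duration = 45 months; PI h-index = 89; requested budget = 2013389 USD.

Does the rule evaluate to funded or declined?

Declined

Atomic conditions:
  requested budget ≤ 194036 USD: 2013389 ≤ 194036 is false
  institutional cost-share < 22%: 30 < 22 is false
  mean reviewer score between 1.1 and 3.3: 4.9 in [1.1, 3.3] is false
  NOT is a resubmission: no → true
  years since PhD ≥ 14 years: 43 ≥ 14 is true
  program area ∈ {bio, physics}: bio is in the set → true
  early-career PI: yes → true
  IRB approval obtained: no → false
  project duration > 38 months: 45 > 38 is true
  PI h-index < 22: 89 < 22 is false
Combine:
[1.1] NOT false = true
[1] true AND false = false
[2.3] NOT true = false
[2] false AND true AND false = false
[3.2] NOT true = false
[3.3] NOT false = true
[3] true AND false AND true = false
[4] true AND false = false
[root] false OR false OR false OR false = false
Overall: false → declined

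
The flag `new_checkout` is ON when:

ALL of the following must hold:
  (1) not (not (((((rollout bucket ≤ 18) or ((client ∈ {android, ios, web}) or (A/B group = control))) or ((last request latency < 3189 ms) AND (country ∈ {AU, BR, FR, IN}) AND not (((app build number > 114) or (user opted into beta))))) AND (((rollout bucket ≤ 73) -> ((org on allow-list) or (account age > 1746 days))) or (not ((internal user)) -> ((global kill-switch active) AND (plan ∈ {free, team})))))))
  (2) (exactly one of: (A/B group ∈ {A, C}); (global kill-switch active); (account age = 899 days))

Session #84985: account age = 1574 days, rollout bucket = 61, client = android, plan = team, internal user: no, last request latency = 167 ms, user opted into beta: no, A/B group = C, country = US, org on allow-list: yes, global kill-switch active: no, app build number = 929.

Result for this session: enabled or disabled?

Enabled

Atomic conditions:
  rollout bucket ≤ 18: 61 ≤ 18 is false
  client ∈ {android, ios, web}: android is in the set → true
  A/B group = control: C == control is false
  last request latency < 3189 ms: 167 < 3189 is true
  country ∈ {AU, BR, FR, IN}: US is not in the set → false
  app build number > 114: 929 > 114 is true
  user opted into beta: no → false
  rollout bucket ≤ 73: 61 ≤ 73 is true
  org on allow-list: yes → true
  account age > 1746 days: 1574 > 1746 is false
  internal user: no → false
  global kill-switch active: no → false
  plan ∈ {free, team}: team is in the set → true
  A/B group ∈ {A, C}: C is in the set → true
  account age = 899 days: 1574 == 899 is false
Combine:
[1.1.1.1.1.2] true OR false = true
[1.1.1.1.1] false OR true = true
[1.1.1.1.2.3.1] true OR false = true
[1.1.1.1.2.3] NOT true = false
[1.1.1.1.2] true AND false AND false = false
[1.1.1.1] true OR false = true
[1.1.1.2.1.2] true OR false = true
[1.1.1.2.1] true → true = true
[1.1.1.2.2.1] NOT false = true
[1.1.1.2.2.2] false AND true = false
[1.1.1.2.2] true → false = false
[1.1.1.2] true OR false = true
[1.1.1] true AND true = true
[1.1] NOT true = false
[1] NOT false = true
[2] exactly-one(true, false, false) = true
[root] true AND true = true
Overall: true → enabled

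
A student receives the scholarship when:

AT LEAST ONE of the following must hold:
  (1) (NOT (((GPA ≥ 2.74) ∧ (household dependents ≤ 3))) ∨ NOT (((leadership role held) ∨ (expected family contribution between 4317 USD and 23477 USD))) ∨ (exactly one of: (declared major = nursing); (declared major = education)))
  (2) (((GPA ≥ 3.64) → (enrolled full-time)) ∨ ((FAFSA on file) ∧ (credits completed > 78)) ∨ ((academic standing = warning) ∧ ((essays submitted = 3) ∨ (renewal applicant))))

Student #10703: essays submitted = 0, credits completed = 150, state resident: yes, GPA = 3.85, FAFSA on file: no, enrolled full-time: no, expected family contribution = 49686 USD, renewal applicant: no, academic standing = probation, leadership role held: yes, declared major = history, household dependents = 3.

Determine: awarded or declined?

Declined

Atomic conditions:
  GPA ≥ 2.74: 3.85 ≥ 2.74 is true
  household dependents ≤ 3: 3 ≤ 3 is true
  leadership role held: yes → true
  expected family contribution between 4317 USD and 23477 USD: 49686 in [4317, 23477] is false
  declared major = nursing: history == nursing is false
  declared major = education: history == education is false
  GPA ≥ 3.64: 3.85 ≥ 3.64 is true
  enrolled full-time: no → false
  FAFSA on file: no → false
  credits completed > 78: 150 > 78 is true
  academic standing = warning: probation == warning is false
  essays submitted = 3: 0 == 3 is false
  renewal applicant: no → false
Combine:
[1.1.1] true AND true = true
[1.1] NOT true = false
[1.2.1] true OR false = true
[1.2] NOT true = false
[1.3] exactly-one(false, false) = false
[1] false OR false OR false = false
[2.1] true → false = false
[2.2] false AND true = false
[2.3.2] false OR false = false
[2.3] false AND false = false
[2] false OR false OR false = false
[root] false OR false = false
Overall: false → declined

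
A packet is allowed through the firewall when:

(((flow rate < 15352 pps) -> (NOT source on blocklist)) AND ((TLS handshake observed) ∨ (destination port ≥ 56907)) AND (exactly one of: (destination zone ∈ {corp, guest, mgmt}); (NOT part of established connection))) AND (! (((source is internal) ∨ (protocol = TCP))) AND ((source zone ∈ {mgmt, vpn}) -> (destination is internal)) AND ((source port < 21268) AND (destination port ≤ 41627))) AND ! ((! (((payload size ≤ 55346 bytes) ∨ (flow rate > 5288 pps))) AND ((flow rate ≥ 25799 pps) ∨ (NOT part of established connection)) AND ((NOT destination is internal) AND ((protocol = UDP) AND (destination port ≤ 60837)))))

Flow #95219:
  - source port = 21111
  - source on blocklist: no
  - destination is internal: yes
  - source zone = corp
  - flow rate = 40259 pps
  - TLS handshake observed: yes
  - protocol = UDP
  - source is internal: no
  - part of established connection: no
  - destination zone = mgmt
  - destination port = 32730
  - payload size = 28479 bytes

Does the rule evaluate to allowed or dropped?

Dropped

Atomic conditions:
  flow rate < 15352 pps: 40259 < 15352 is false
  NOT source on blocklist: no → true
  TLS handshake observed: yes → true
  destination port ≥ 56907: 32730 ≥ 56907 is false
  destination zone ∈ {corp, guest, mgmt}: mgmt is in the set → true
  NOT part of established connection: no → true
  source is internal: no → false
  protocol = TCP: UDP == TCP is false
  source zone ∈ {mgmt, vpn}: corp is not in the set → false
  destination is internal: yes → true
  source port < 21268: 21111 < 21268 is true
  destination port ≤ 41627: 32730 ≤ 41627 is true
  payload size ≤ 55346 bytes: 28479 ≤ 55346 is true
  flow rate > 5288 pps: 40259 > 5288 is true
  flow rate ≥ 25799 pps: 40259 ≥ 25799 is true
  NOT destination is internal: yes → false
  protocol = UDP: UDP == UDP is true
  destination port ≤ 60837: 32730 ≤ 60837 is true
Combine:
[1.1] false → true (antecedent false ⇒ implication holds) = true
[1.2] true OR false = true
[1.3] exactly-one(true, true) = false
[1] true AND true AND false = false
[2.1.1] false OR false = false
[2.1] NOT false = true
[2.2] false → true (antecedent false ⇒ implication holds) = true
[2.3] true AND true = true
[2] true AND true AND true = true
[3.1.1.1] true OR true = true
[3.1.1] NOT true = false
[3.1.2] true OR true = true
[3.1.3.2] true AND true = true
[3.1.3] false AND true = false
[3.1] false AND true AND false = false
[3] NOT false = true
[root] false AND true AND true = false
Overall: false → dropped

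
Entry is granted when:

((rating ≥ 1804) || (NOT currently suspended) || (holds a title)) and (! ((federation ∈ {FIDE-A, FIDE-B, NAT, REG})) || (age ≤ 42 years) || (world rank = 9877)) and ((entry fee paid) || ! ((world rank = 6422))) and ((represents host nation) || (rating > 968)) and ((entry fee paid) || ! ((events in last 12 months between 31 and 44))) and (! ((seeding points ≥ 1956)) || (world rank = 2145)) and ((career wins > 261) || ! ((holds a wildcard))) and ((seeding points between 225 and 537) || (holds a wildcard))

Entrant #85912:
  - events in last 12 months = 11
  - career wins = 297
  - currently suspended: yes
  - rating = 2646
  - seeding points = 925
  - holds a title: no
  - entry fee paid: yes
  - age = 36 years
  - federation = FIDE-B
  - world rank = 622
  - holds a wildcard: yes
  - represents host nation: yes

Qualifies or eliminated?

Qualifies

Atomic conditions:
  rating ≥ 1804: 2646 ≥ 1804 is true
  NOT currently suspended: yes → false
  holds a title: no → false
  federation ∈ {FIDE-A, FIDE-B, NAT, REG}: FIDE-B is in the set → true
  age ≤ 42 years: 36 ≤ 42 is true
  world rank = 9877: 622 == 9877 is false
  entry fee paid: yes → true
  world rank = 6422: 622 == 6422 is false
  represents host nation: yes → true
  rating > 968: 2646 > 968 is true
  events in last 12 months between 31 and 44: 11 in [31, 44] is false
  seeding points ≥ 1956: 925 ≥ 1956 is false
  world rank = 2145: 622 == 2145 is false
  career wins > 261: 297 > 261 is true
  holds a wildcard: yes → true
  seeding points between 225 and 537: 925 in [225, 537] is false
Combine:
[1] true OR false OR false = true
[2.1] NOT true = false
[2] false OR true OR false = true
[3.2] NOT false = true
[3] true OR true = true
[4] true OR true = true
[5.2] NOT false = true
[5] true OR true = true
[6.1] NOT false = true
[6] true OR false = true
[7.2] NOT true = false
[7] true OR false = true
[8] false OR true = true
[root] true AND true AND true AND true AND true AND true AND true AND true = true
Overall: true → qualifies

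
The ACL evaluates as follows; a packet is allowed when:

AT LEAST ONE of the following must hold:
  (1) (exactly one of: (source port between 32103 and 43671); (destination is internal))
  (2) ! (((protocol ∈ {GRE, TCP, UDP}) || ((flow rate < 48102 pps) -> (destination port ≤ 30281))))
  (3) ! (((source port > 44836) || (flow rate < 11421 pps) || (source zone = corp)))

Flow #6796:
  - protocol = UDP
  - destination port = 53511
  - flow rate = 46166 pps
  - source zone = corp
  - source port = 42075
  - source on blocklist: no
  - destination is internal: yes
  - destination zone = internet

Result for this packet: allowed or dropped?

Dropped

Atomic conditions:
  source port between 32103 and 43671: 42075 in [32103, 43671] is true
  destination is internal: yes → true
  protocol ∈ {GRE, TCP, UDP}: UDP is in the set → true
  flow rate < 48102 pps: 46166 < 48102 is true
  destination port ≤ 30281: 53511 ≤ 30281 is false
  source port > 44836: 42075 > 44836 is false
  flow rate < 11421 pps: 46166 < 11421 is false
  source zone = corp: corp == corp is true
Combine:
[1] exactly-one(true, true) = false
[2.1.2] true → false = false
[2.1] true OR false = true
[2] NOT true = false
[3.1] false OR false OR true = true
[3] NOT true = false
[root] false OR false OR false = false
Overall: false → dropped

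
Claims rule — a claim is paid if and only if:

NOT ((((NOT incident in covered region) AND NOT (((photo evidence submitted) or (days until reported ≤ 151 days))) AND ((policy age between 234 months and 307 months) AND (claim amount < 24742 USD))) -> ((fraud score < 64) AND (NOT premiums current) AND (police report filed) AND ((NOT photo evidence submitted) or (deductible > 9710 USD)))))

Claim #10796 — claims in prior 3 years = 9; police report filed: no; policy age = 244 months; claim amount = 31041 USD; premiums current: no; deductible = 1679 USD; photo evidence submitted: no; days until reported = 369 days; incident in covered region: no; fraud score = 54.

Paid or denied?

Denied

Atomic conditions:
  NOT incident in covered region: no → true
  photo evidence submitted: no → false
  days until reported ≤ 151 days: 369 ≤ 151 is false
  policy age between 234 months and 307 months: 244 in [234, 307] is true
  claim amount < 24742 USD: 31041 < 24742 is false
  fraud score < 64: 54 < 64 is true
  NOT premiums current: no → true
  police report filed: no → false
  NOT photo evidence submitted: no → true
  deductible > 9710 USD: 1679 > 9710 is false
Combine:
[1.1.2.1] false OR false = false
[1.1.2] NOT false = true
[1.1.3] true AND false = false
[1.1] true AND true AND false = false
[1.2.4] true OR false = true
[1.2] true AND true AND false AND true = false
[1] false → false (antecedent false ⇒ implication holds) = true
[root] NOT true = false
Overall: false → denied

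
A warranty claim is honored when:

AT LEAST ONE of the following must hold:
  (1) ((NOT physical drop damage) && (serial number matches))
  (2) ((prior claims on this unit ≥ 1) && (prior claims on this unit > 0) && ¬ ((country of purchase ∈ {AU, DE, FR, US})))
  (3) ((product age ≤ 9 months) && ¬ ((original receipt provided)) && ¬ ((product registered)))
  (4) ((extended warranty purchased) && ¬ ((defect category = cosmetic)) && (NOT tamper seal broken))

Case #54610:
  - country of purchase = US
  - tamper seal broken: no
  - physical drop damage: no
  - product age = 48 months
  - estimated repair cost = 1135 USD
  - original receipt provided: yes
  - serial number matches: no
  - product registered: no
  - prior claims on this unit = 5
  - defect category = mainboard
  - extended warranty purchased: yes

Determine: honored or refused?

Atomic conditions:
  NOT physical drop damage: no → true
  serial number matches: no → false
  prior claims on this unit ≥ 1: 5 ≥ 1 is true
  prior claims on this unit > 0: 5 > 0 is true
  country of purchase ∈ {AU, DE, FR, US}: US is in the set → true
  product age ≤ 9 months: 48 ≤ 9 is false
  original receipt provided: yes → true
  product registered: no → false
  extended warranty purchased: yes → true
  defect category = cosmetic: mainboard == cosmetic is false
  NOT tamper seal broken: no → true
Combine:
[1] true AND false = false
[2.3] NOT true = false
[2] true AND true AND false = false
[3.2] NOT true = false
[3.3] NOT false = true
[3] false AND false AND true = false
[4.2] NOT false = true
[4] true AND true AND true = true
[root] false OR false OR false OR true = true
Overall: true → honored

Honored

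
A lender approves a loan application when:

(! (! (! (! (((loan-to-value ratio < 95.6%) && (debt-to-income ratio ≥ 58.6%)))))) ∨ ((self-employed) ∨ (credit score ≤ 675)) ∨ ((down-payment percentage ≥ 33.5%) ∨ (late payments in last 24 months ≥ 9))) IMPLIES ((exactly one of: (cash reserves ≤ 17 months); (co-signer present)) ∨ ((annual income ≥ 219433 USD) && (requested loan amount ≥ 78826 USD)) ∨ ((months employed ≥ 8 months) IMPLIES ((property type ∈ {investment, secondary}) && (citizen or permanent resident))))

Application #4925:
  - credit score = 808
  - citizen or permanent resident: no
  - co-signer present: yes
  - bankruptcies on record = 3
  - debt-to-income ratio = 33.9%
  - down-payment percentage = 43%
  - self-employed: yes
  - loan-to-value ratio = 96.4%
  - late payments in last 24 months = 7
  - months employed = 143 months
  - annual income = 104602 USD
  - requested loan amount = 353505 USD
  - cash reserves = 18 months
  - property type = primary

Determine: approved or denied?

Atomic conditions:
  loan-to-value ratio < 95.6%: 96.4 < 95.6 is false
  debt-to-income ratio ≥ 58.6%: 33.9 ≥ 58.6 is false
  self-employed: yes → true
  credit score ≤ 675: 808 ≤ 675 is false
  down-payment percentage ≥ 33.5%: 43 ≥ 33.5 is true
  late payments in last 24 months ≥ 9: 7 ≥ 9 is false
  cash reserves ≤ 17 months: 18 ≤ 17 is false
  co-signer present: yes → true
  annual income ≥ 219433 USD: 104602 ≥ 219433 is false
  requested loan amount ≥ 78826 USD: 353505 ≥ 78826 is true
  months employed ≥ 8 months: 143 ≥ 8 is true
  property type ∈ {investment, secondary}: primary is not in the set → false
  citizen or permanent resident: no → false
Combine:
[1.1.1.1.1.1] false AND false = false
[1.1.1.1.1] NOT false = true
[1.1.1.1] NOT true = false
[1.1.1] NOT false = true
[1.1] NOT true = false
[1.2] true OR false = true
[1.3] true OR false = true
[1] false OR true OR true = true
[2.1] exactly-one(false, true) = true
[2.2] false AND true = false
[2.3.2] false AND false = false
[2.3] true → false = false
[2] true OR false OR false = true
[root] true → true = true
Overall: true → approved

Approved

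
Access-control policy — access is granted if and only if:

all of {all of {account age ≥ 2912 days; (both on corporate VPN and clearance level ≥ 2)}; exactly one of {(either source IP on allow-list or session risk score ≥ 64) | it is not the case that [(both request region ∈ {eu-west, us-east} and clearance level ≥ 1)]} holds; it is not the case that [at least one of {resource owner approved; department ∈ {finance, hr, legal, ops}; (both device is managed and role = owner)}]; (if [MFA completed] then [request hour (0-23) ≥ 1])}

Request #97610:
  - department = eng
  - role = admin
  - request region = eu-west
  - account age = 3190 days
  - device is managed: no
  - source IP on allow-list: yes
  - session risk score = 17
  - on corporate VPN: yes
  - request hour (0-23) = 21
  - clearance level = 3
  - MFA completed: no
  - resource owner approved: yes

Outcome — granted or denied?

Atomic conditions:
  account age ≥ 2912 days: 3190 ≥ 2912 is true
  on corporate VPN: yes → true
  clearance level ≥ 2: 3 ≥ 2 is true
  source IP on allow-list: yes → true
  session risk score ≥ 64: 17 ≥ 64 is false
  request region ∈ {eu-west, us-east}: eu-west is in the set → true
  clearance level ≥ 1: 3 ≥ 1 is true
  resource owner approved: yes → true
  department ∈ {finance, hr, legal, ops}: eng is not in the set → false
  device is managed: no → false
  role = owner: admin == owner is false
  MFA completed: no → false
  request hour (0-23) ≥ 1: 21 ≥ 1 is true
Combine:
[1.2] true AND true = true
[1] true AND true = true
[2.1] true OR false = true
[2.2.1] true AND true = true
[2.2] NOT true = false
[2] exactly-one(true, false) = true
[3.1.3] false AND false = false
[3.1] true OR false OR false = true
[3] NOT true = false
[4] false → true (antecedent false ⇒ implication holds) = true
[root] true AND true AND false AND true = false
Overall: false → denied

Denied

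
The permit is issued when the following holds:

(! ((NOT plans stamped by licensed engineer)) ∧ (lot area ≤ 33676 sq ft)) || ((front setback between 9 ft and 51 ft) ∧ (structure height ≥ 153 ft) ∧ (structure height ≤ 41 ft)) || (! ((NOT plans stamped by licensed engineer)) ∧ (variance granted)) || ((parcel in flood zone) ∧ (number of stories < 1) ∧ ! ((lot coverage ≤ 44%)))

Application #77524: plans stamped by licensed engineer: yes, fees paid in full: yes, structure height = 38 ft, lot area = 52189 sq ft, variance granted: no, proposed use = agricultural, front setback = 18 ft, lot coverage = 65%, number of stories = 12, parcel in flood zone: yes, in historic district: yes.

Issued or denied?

Atomic conditions:
  NOT plans stamped by licensed engineer: yes → false
  lot area ≤ 33676 sq ft: 52189 ≤ 33676 is false
  front setback between 9 ft and 51 ft: 18 in [9, 51] is true
  structure height ≥ 153 ft: 38 ≥ 153 is false
  structure height ≤ 41 ft: 38 ≤ 41 is true
  variance granted: no → false
  parcel in flood zone: yes → true
  number of stories < 1: 12 < 1 is false
  lot coverage ≤ 44%: 65 ≤ 44 is false
Combine:
[1.1] NOT false = true
[1] true AND false = false
[2] true AND false AND true = false
[3.1] NOT false = true
[3] true AND false = false
[4.3] NOT false = true
[4] true AND false AND true = false
[root] false OR false OR false OR false = false
Overall: false → denied

Denied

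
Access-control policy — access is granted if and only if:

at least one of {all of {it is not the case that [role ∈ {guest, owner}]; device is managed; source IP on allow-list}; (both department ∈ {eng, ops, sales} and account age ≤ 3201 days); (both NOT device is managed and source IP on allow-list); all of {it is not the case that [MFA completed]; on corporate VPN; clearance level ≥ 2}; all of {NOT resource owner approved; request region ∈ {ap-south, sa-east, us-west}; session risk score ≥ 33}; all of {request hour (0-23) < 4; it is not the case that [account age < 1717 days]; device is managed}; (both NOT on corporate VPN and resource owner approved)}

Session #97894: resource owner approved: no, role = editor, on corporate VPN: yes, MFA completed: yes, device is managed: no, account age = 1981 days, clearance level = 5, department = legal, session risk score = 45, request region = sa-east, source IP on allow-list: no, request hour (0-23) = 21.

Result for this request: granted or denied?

Granted

Atomic conditions:
  role ∈ {guest, owner}: editor is not in the set → false
  device is managed: no → false
  source IP on allow-list: no → false
  department ∈ {eng, ops, sales}: legal is not in the set → false
  account age ≤ 3201 days: 1981 ≤ 3201 is true
  NOT device is managed: no → true
  MFA completed: yes → true
  on corporate VPN: yes → true
  clearance level ≥ 2: 5 ≥ 2 is true
  NOT resource owner approved: no → true
  request region ∈ {ap-south, sa-east, us-west}: sa-east is in the set → true
  session risk score ≥ 33: 45 ≥ 33 is true
  request hour (0-23) < 4: 21 < 4 is false
  account age < 1717 days: 1981 < 1717 is false
  NOT on corporate VPN: yes → false
  resource owner approved: no → false
Combine:
[1.1] NOT false = true
[1] true AND false AND false = false
[2] false AND true = false
[3] true AND false = false
[4.1] NOT true = false
[4] false AND true AND true = false
[5] true AND true AND true = true
[6.2] NOT false = true
[6] false AND true AND false = false
[7] false AND false = false
[root] false OR false OR false OR false OR true OR false OR false = true
Overall: true → granted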